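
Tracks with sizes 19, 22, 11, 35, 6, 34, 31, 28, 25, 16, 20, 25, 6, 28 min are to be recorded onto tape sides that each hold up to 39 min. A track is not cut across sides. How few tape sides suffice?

Total = 35 + 34 + 31 + 28 + 28 + 25 + 25 + 22 + 20 + 19 + 16 + 11 + 6 + 6 = 306 min.
Lower bound: ⌈306/39⌉ = 8 tape sides.
Also, 9 tracks each exceed 39/2 min, and no two of those can share a side, so at least 9 tape sides are needed.
A packing using 9 tape sides:
  side 1: 35 = 35
  side 2: 34 = 34
  side 3: 31 + 6 = 37
  side 4: 28 + 11 = 39
  side 5: 28 + 6 = 34
  side 6: 25 = 25
  side 7: 25 = 25
  side 8: 22 + 16 = 38
  side 9: 20 + 19 = 39
This matches the lower bound, so 9 is optimal.

9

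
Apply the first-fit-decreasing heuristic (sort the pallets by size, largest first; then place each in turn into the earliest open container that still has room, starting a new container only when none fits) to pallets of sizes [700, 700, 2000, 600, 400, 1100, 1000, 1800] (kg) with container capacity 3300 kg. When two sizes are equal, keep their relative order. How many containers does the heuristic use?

Sorted descending: 2000, 1800, 1100, 1000, 700, 700, 600, 400.
  2000 → container 1 (new)  [load 2000/3300]
  1800 → container 2 (new)  [load 1800/3300]
  1100 → container 1  [load 3100/3300]
  1000 → container 2  [load 2800/3300]
  700 → container 3 (new)  [load 700/3300]
  700 → container 3  [load 1400/3300]
  600 → container 3  [load 2000/3300]
  400 → container 2  [load 3200/3300]
3 containers opened.

3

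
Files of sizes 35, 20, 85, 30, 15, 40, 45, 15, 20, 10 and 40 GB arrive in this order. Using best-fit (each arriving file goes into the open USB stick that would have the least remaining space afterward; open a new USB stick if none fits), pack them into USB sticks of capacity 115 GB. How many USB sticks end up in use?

  35 → USB stick 1 (new)  [load 35/115]
  20 → USB stick 1  [load 55/115]
  85 → USB stick 2 (new)  [load 85/115]
  30 → USB stick 2  [load 115/115]
  15 → USB stick 1  [load 70/115]
  40 → USB stick 1  [load 110/115]
  45 → USB stick 3 (new)  [load 45/115]
  15 → USB stick 3  [load 60/115]
  20 → USB stick 3  [load 80/115]
  10 → USB stick 3  [load 90/115]
  40 → USB stick 4 (new)  [load 40/115]
4 USB sticks opened.

4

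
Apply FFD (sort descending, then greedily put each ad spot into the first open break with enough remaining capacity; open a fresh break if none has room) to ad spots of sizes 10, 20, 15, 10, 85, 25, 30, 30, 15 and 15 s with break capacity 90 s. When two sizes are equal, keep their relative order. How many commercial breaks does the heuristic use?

3

Sorted descending: 85, 30, 30, 25, 20, 15, 15, 15, 10, 10.
  85 → break 1 (new)  [load 85/90]
  30 → break 2 (new)  [load 30/90]
  30 → break 2  [load 60/90]
  25 → break 2  [load 85/90]
  20 → break 3 (new)  [load 20/90]
  15 → break 3  [load 35/90]
  15 → break 3  [load 50/90]
  15 → break 3  [load 65/90]
  10 → break 3  [load 75/90]
  10 → break 3  [load 85/90]
3 commercial breaks opened.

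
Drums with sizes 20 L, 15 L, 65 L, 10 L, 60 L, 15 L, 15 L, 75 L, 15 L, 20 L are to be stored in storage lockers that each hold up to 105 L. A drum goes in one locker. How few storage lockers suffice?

Total = 75 + 65 + 60 + 20 + 20 + 15 + 15 + 15 + 15 + 10 = 310 L.
Lower bound: ⌈310/105⌉ = 3 storage lockers.
A packing using 3 storage lockers:
  locker 1: 75 + 20 + 10 = 105
  locker 2: 65 + 20 + 15 = 100
  locker 3: 60 + 15 + 15 + 15 = 105
This matches the lower bound, so 3 is optimal.

3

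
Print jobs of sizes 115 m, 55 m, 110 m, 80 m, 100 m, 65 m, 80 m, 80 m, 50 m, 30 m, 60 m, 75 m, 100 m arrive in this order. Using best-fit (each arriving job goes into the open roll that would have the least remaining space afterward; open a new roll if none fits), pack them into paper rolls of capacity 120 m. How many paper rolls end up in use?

10

  115 → roll 1 (new)  [load 115/120]
  55 → roll 2 (new)  [load 55/120]
  110 → roll 3 (new)  [load 110/120]
  80 → roll 4 (new)  [load 80/120]
  100 → roll 5 (new)  [load 100/120]
  65 → roll 2  [load 120/120]
  80 → roll 6 (new)  [load 80/120]
  80 → roll 7 (new)  [load 80/120]
  50 → roll 8 (new)  [load 50/120]
  30 → roll 4  [load 110/120]
  60 → roll 8  [load 110/120]
  75 → roll 9 (new)  [load 75/120]
  100 → roll 10 (new)  [load 100/120]
10 paper rolls opened.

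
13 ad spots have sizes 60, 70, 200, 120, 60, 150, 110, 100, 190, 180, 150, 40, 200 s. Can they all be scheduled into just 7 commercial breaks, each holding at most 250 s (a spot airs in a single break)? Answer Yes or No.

A valid assignment using 7 commercial breaks:
  break 1: 200 + 40 = 240
  break 2: 200 = 200
  break 3: 190 + 60 = 250
  break 4: 180 + 70 = 250
  break 5: 150 + 100 = 250
  break 6: 150 + 60 = 210
  break 7: 120 + 110 = 230
Every load is within 250 s, so 7 commercial breaks suffice.

Yes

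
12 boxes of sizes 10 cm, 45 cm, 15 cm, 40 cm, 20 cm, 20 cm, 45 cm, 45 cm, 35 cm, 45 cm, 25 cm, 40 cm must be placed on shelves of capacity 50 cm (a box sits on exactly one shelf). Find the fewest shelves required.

Total = 45 + 45 + 45 + 45 + 40 + 40 + 35 + 25 + 20 + 20 + 15 + 10 = 385 cm.
Lower bound: ⌈385/50⌉ = 8 shelves.
A packing using 9 shelves:
  shelf 1: 45 = 45
  shelf 2: 45 = 45
  shelf 3: 45 = 45
  shelf 4: 45 = 45
  shelf 5: 40 + 10 = 50
  shelf 6: 40 = 40
  shelf 7: 35 + 15 = 50
  shelf 8: 25 + 20 = 45
  shelf 9: 20 = 20
No arrangement into 8 shelves stays within capacity, so 9 is optimal.

9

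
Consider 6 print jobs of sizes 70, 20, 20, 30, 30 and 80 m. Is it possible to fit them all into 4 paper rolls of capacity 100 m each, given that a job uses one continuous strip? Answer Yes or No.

Yes

A valid assignment using 3 paper rolls:
  roll 1: 80 + 20 = 100
  roll 2: 70 + 30 = 100
  roll 3: 30 + 20 = 50
That uses only 3 ≤ 4, so 4 paper rolls are enough.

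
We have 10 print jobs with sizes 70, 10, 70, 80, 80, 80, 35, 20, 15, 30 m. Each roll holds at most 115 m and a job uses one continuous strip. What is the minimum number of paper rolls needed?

Total = 80 + 80 + 80 + 70 + 70 + 35 + 30 + 20 + 15 + 10 = 490 m.
Lower bound: ⌈490/115⌉ = 5 paper rolls.
A packing using 5 paper rolls:
  roll 1: 80 + 35 = 115
  roll 2: 80 + 30 = 110
  roll 3: 80 + 20 + 15 = 115
  roll 4: 70 + 10 = 80
  roll 5: 70 = 70
This matches the lower bound, so 5 is optimal.

5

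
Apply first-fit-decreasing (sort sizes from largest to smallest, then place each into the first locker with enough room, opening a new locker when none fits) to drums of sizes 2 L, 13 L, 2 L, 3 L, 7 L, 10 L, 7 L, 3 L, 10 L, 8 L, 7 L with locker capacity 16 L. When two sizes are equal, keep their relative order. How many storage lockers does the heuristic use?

Sorted descending: 13, 10, 10, 8, 7, 7, 7, 3, 3, 2, 2.
  13 → locker 1 (new)  [load 13/16]
  10 → locker 2 (new)  [load 10/16]
  10 → locker 3 (new)  [load 10/16]
  8 → locker 4 (new)  [load 8/16]
  7 → locker 4  [load 15/16]
  7 → locker 5 (new)  [load 7/16]
  7 → locker 5  [load 14/16]
  3 → locker 1  [load 16/16]
  3 → locker 2  [load 13/16]
  2 → locker 2  [load 15/16]
  2 → locker 3  [load 12/16]
5 storage lockers opened.

5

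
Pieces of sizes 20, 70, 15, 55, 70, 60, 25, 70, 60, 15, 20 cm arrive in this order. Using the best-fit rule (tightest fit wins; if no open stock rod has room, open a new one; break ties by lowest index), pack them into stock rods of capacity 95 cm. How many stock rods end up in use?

6

  20 → stock rod 1 (new)  [load 20/95]
  70 → stock rod 1  [load 90/95]
  15 → stock rod 2 (new)  [load 15/95]
  55 → stock rod 2  [load 70/95]
  70 → stock rod 3 (new)  [load 70/95]
  60 → stock rod 4 (new)  [load 60/95]
  25 → stock rod 2  [load 95/95]
  70 → stock rod 5 (new)  [load 70/95]
  60 → stock rod 6 (new)  [load 60/95]
  15 → stock rod 3  [load 85/95]
  20 → stock rod 5  [load 90/95]
6 stock rods opened.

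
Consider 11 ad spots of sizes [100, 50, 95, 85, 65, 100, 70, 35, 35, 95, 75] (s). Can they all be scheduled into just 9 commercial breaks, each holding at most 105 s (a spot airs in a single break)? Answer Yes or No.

Yes

A valid assignment using 9 commercial breaks:
  break 1: 100 = 100
  break 2: 100 = 100
  break 3: 95 = 95
  break 4: 95 = 95
  break 5: 85 = 85
  break 6: 75 = 75
  break 7: 70 + 35 = 105
  break 8: 65 + 35 = 100
  break 9: 50 = 50
Every load is within 105 s, so 9 commercial breaks suffice.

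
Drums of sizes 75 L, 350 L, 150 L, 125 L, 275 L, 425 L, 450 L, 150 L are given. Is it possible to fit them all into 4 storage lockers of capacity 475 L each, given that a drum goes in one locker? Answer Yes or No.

No

Total = 2000 L; ⌈2000/475⌉ = 5.
At least 5 storage lockers are required, but only 4 are allowed.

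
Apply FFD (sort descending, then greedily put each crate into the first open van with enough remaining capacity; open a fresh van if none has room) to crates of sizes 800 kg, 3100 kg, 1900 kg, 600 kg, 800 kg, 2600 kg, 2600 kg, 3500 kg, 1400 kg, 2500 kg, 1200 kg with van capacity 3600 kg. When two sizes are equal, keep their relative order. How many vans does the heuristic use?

Sorted descending: 3500, 3100, 2600, 2600, 2500, 1900, 1400, 1200, 800, 800, 600.
  3500 → van 1 (new)  [load 3500/3600]
  3100 → van 2 (new)  [load 3100/3600]
  2600 → van 3 (new)  [load 2600/3600]
  2600 → van 4 (new)  [load 2600/3600]
  2500 → van 5 (new)  [load 2500/3600]
  1900 → van 6 (new)  [load 1900/3600]
  1400 → van 6  [load 3300/3600]
  1200 → van 7 (new)  [load 1200/3600]
  800 → van 3  [load 3400/3600]
  800 → van 4  [load 3400/3600]
  600 → van 5  [load 3100/3600]
7 vans opened.

7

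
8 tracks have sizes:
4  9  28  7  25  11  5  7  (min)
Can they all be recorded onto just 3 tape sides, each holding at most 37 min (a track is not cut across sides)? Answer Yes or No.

A valid assignment using 3 tape sides:
  side 1: 28 + 9 = 37
  side 2: 25 + 11 = 36
  side 3: 7 + 7 + 5 + 4 = 23
Every load is within 37 min, so 3 tape sides suffice.

Yes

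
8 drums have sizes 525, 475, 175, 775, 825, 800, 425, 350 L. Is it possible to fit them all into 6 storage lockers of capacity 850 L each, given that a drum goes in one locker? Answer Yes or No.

Yes

A valid assignment using 6 storage lockers:
  locker 1: 825 = 825
  locker 2: 800 = 800
  locker 3: 775 = 775
  locker 4: 525 + 175 = 700
  locker 5: 475 + 350 = 825
  locker 6: 425 = 425
Every load is within 850 L, so 6 storage lockers suffice.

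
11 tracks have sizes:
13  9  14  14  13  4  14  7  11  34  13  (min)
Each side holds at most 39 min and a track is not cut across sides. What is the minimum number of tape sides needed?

Total = 34 + 14 + 14 + 14 + 13 + 13 + 13 + 11 + 9 + 7 + 4 = 146 min.
Lower bound: ⌈146/39⌉ = 4 tape sides.
A packing using 4 tape sides:
  side 1: 34 + 4 = 38
  side 2: 14 + 14 + 11 = 39
  side 3: 14 + 13 + 9 = 36
  side 4: 13 + 13 + 7 = 33
This matches the lower bound, so 4 is optimal.

4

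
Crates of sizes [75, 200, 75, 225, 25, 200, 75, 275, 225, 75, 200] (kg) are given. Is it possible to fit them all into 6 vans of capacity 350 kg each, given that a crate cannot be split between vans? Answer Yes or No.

A valid assignment using 6 vans:
  van 1: 275 + 75 = 350
  van 2: 225 + 75 + 25 = 325
  van 3: 225 + 75 = 300
  van 4: 200 + 75 = 275
  van 5: 200 = 200
  van 6: 200 = 200
Every load is within 350 kg, so 6 vans suffice.

Yes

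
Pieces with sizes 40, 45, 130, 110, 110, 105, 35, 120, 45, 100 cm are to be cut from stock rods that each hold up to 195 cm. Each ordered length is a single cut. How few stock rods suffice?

Total = 130 + 120 + 110 + 110 + 105 + 100 + 45 + 45 + 40 + 35 = 840 cm.
Lower bound: ⌈840/195⌉ = 5 stock rods.
Also, 6 pieces each exceed 195/2 cm, and no two of those can share a stock rod, so at least 6 stock rods are needed.
A packing using 6 stock rods:
  stock rod 1: 130 + 45 = 175
  stock rod 2: 120 + 45 = 165
  stock rod 3: 110 + 40 + 35 = 185
  stock rod 4: 110 = 110
  stock rod 5: 105 = 105
  stock rod 6: 100 = 100
This matches the lower bound, so 6 is optimal.

6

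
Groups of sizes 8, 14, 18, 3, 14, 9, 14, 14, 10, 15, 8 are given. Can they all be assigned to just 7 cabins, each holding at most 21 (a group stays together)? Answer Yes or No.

Total = 127; ⌈127/21⌉ = 7.
The bound of 7 does not rule out 7, but exhaustive search shows no assignment into 7 cabins of capacity 21 exists — the minimum is 8.

No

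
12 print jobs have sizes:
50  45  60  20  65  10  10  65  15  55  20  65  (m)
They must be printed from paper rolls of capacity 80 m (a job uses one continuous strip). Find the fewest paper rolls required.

Total = 65 + 65 + 65 + 60 + 55 + 50 + 45 + 20 + 20 + 15 + 10 + 10 = 480 m.
Lower bound: ⌈480/80⌉ = 6 paper rolls.
Also, 7 print jobs each exceed 40 m, and no two of those can share a roll, so at least 7 paper rolls are needed.
A packing using 7 paper rolls:
  roll 1: 65 + 15 = 80
  roll 2: 65 + 10 = 75
  roll 3: 65 + 10 = 75
  roll 4: 60 + 20 = 80
  roll 5: 55 + 20 = 75
  roll 6: 50 = 50
  roll 7: 45 = 45
This matches the lower bound, so 7 is optimal.

7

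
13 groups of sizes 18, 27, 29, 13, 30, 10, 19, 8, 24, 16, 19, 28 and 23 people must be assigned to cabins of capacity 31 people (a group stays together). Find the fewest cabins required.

10

Total = 30 + 29 + 28 + 27 + 24 + 23 + 19 + 19 + 18 + 16 + 13 + 10 + 8 = 264 people.
Lower bound: ⌈264/31⌉ = 9 cabins.
Also, 10 groups each exceed 31/2 people, and no two of those can share a cabin, so at least 10 cabins are needed.
A packing using 10 cabins:
  cabin 1: 30 = 30
  cabin 2: 29 = 29
  cabin 3: 28 = 28
  cabin 4: 27 = 27
  cabin 5: 24 = 24
  cabin 6: 23 + 8 = 31
  cabin 7: 19 + 10 = 29
  cabin 8: 19 = 19
  cabin 9: 18 + 13 = 31
  cabin 10: 16 = 16
This matches the lower bound, so 10 is optimal.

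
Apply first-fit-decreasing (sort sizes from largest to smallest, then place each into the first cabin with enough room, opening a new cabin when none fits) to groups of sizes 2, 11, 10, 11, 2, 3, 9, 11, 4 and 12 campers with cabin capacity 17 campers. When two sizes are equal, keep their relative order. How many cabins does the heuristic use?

6

Sorted descending: 12, 11, 11, 11, 10, 9, 4, 3, 2, 2.
  12 → cabin 1 (new)  [load 12/17]
  11 → cabin 2 (new)  [load 11/17]
  11 → cabin 3 (new)  [load 11/17]
  11 → cabin 4 (new)  [load 11/17]
  10 → cabin 5 (new)  [load 10/17]
  9 → cabin 6 (new)  [load 9/17]
  4 → cabin 1  [load 16/17]
  3 → cabin 2  [load 14/17]
  2 → cabin 2  [load 16/17]
  2 → cabin 3  [load 13/17]
6 cabins opened.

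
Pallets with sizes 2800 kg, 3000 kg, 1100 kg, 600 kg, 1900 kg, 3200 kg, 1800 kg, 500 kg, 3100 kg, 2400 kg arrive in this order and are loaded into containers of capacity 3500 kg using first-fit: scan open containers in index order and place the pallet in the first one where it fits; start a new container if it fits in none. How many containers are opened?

  2800 → container 1 (new)  [load 2800/3500]
  3000 → container 2 (new)  [load 3000/3500]
  1100 → container 3 (new)  [load 1100/3500]
  600 → container 1  [load 3400/3500]
  1900 → container 3  [load 3000/3500]
  3200 → container 4 (new)  [load 3200/3500]
  1800 → container 5 (new)  [load 1800/3500]
  500 → container 2  [load 3500/3500]
  3100 → container 6 (new)  [load 3100/3500]
  2400 → container 7 (new)  [load 2400/3500]
7 containers opened.

7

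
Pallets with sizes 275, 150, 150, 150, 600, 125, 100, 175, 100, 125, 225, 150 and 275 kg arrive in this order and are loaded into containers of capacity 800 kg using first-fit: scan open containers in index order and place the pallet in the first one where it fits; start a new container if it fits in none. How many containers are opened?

4

  275 → container 1 (new)  [load 275/800]
  150 → container 1  [load 425/800]
  150 → container 1  [load 575/800]
  150 → container 1  [load 725/800]
  600 → container 2 (new)  [load 600/800]
  125 → container 2  [load 725/800]
  100 → container 3 (new)  [load 100/800]
  175 → container 3  [load 275/800]
  100 → container 3  [load 375/800]
  125 → container 3  [load 500/800]
  225 → container 3  [load 725/800]
  150 → container 4 (new)  [load 150/800]
  275 → container 4  [load 425/800]
4 containers opened.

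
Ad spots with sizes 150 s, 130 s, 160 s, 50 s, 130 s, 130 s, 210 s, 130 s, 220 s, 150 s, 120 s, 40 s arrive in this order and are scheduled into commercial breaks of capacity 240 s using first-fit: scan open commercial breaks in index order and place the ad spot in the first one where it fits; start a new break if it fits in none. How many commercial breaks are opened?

  150 → break 1 (new)  [load 150/240]
  130 → break 2 (new)  [load 130/240]
  160 → break 3 (new)  [load 160/240]
  50 → break 1  [load 200/240]
  130 → break 4 (new)  [load 130/240]
  130 → break 5 (new)  [load 130/240]
  210 → break 6 (new)  [load 210/240]
  130 → break 7 (new)  [load 130/240]
  220 → break 8 (new)  [load 220/240]
  150 → break 9 (new)  [load 150/240]
  120 → break 10 (new)  [load 120/240]
  40 → break 1  [load 240/240]
10 commercial breaks opened.

10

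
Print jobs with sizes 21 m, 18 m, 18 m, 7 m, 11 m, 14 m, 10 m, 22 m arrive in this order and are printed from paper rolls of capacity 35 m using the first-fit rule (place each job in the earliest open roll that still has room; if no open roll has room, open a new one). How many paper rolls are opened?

4

  21 → roll 1 (new)  [load 21/35]
  18 → roll 2 (new)  [load 18/35]
  18 → roll 3 (new)  [load 18/35]
  7 → roll 1  [load 28/35]
  11 → roll 2  [load 29/35]
  14 → roll 3  [load 32/35]
  10 → roll 4 (new)  [load 10/35]
  22 → roll 4  [load 32/35]
4 paper rolls opened.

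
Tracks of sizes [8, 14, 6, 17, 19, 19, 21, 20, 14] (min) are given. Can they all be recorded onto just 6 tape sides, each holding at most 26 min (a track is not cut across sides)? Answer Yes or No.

No

Total = 138 min; ⌈138/26⌉ = 6.
7 tracks each exceed half the capacity and cannot share a side, forcing at least 7 tape sides.
At least 7 tape sides are required, but only 6 are allowed.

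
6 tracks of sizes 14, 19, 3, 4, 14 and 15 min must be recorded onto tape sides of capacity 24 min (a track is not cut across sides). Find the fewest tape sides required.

4

Total = 19 + 15 + 14 + 14 + 4 + 3 = 69 min.
Lower bound: ⌈69/24⌉ = 3 tape sides.
Also, 4 tracks each exceed 12 min, and no two of those can share a side, so at least 4 tape sides are needed.
A packing using 4 tape sides:
  side 1: 19 + 4 = 23
  side 2: 15 + 3 = 18
  side 3: 14 = 14
  side 4: 14 = 14
This matches the lower bound, so 4 is optimal.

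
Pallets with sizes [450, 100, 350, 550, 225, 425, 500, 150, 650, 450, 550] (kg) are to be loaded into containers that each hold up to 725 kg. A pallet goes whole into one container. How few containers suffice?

Total = 650 + 550 + 550 + 500 + 450 + 450 + 425 + 350 + 225 + 150 + 100 = 4400 kg.
Lower bound: ⌈4400/725⌉ = 7 containers.
A packing using 8 containers:
  container 1: 650 = 650
  container 2: 550 + 150 = 700
  container 3: 550 + 100 = 650
  container 4: 500 + 225 = 725
  container 5: 450 = 450
  container 6: 450 = 450
  container 7: 425 = 425
  container 8: 350 = 350
No arrangement into 7 containers stays within capacity, so 8 is optimal.

8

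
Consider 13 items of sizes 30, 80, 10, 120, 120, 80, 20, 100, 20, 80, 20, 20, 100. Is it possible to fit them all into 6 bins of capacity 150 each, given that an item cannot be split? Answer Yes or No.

No

Total = 800; ⌈800/150⌉ = 6.
7 items each exceed half the capacity and cannot share a bin, forcing at least 7 bins.
At least 7 bins are required, but only 6 are allowed.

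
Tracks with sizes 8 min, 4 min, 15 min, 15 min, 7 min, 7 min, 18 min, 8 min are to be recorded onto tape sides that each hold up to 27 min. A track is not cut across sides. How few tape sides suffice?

4

Total = 18 + 15 + 15 + 8 + 8 + 7 + 7 + 4 = 82 min.
Lower bound: ⌈82/27⌉ = 4 tape sides.
A packing using 4 tape sides:
  side 1: 18 + 8 = 26
  side 2: 15 + 8 + 4 = 27
  side 3: 15 + 7 = 22
  side 4: 7 = 7
This matches the lower bound, so 4 is optimal.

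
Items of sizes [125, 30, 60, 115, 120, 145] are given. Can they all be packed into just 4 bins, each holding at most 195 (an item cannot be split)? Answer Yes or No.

A valid assignment using 4 bins:
  bin 1: 145 + 30 = 175
  bin 2: 125 + 60 = 185
  bin 3: 120 = 120
  bin 4: 115 = 115
Every load is within 195, so 4 bins suffice.

Yes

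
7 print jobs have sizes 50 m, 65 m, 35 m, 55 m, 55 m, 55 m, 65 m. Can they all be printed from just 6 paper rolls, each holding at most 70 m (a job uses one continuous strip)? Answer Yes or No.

Total = 380 m; ⌈380/70⌉ = 6.
The bound of 6 does not rule out 6, but exhaustive search shows no assignment into 6 paper rolls of capacity 70 m exists — the minimum is 7.

No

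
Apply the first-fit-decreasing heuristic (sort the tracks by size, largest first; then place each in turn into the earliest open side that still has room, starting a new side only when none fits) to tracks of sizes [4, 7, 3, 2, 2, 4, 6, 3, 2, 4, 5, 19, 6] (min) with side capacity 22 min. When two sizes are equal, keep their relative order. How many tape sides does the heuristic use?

Sorted descending: 19, 7, 6, 6, 5, 4, 4, 4, 3, 3, 2, 2, 2.
  19 → side 1 (new)  [load 19/22]
  7 → side 2 (new)  [load 7/22]
  6 → side 2  [load 13/22]
  6 → side 2  [load 19/22]
  5 → side 3 (new)  [load 5/22]
  4 → side 3  [load 9/22]
  4 → side 3  [load 13/22]
  4 → side 3  [load 17/22]
  3 → side 1  [load 22/22]
  3 → side 2  [load 22/22]
  2 → side 3  [load 19/22]
  2 → side 3  [load 21/22]
  2 → side 4 (new)  [load 2/22]
4 tape sides opened.

4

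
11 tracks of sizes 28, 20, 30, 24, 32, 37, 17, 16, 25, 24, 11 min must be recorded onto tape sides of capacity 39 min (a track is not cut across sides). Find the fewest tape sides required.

Total = 37 + 32 + 30 + 28 + 25 + 24 + 24 + 20 + 17 + 16 + 11 = 264 min.
Lower bound: ⌈264/39⌉ = 7 tape sides.
Also, 8 tracks each exceed 39/2 min, and no two of those can share a side, so at least 8 tape sides are needed.
A packing using 9 tape sides:
  side 1: 37 = 37
  side 2: 32 = 32
  side 3: 30 = 30
  side 4: 28 + 11 = 39
  side 5: 25 = 25
  side 6: 24 = 24
  side 7: 24 = 24
  side 8: 20 + 17 = 37
  side 9: 16 = 16
No arrangement into 8 tape sides stays within capacity, so 9 is optimal.

9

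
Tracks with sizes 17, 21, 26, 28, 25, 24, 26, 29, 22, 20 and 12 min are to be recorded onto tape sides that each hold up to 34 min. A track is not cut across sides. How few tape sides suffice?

Total = 29 + 28 + 26 + 26 + 25 + 24 + 22 + 21 + 20 + 17 + 12 = 250 min.
Lower bound: ⌈250/34⌉ = 8 tape sides.
Also, 9 tracks each exceed 17 min, and no two of those can share a side, so at least 9 tape sides are needed.
A packing using 10 tape sides:
  side 1: 29 = 29
  side 2: 28 = 28
  side 3: 26 = 26
  side 4: 26 = 26
  side 5: 25 = 25
  side 6: 24 = 24
  side 7: 22 + 12 = 34
  side 8: 21 = 21
  side 9: 20 = 20
  side 10: 17 = 17
No arrangement into 9 tape sides stays within capacity, so 10 is optimal.

10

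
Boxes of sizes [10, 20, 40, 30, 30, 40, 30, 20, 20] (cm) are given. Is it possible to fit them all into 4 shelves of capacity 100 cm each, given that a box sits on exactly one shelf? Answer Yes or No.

A valid assignment using 3 shelves:
  shelf 1: 40 + 40 + 20 = 100
  shelf 2: 30 + 30 + 30 + 10 = 100
  shelf 3: 20 + 20 = 40
That uses only 3 ≤ 4, so 4 shelves are enough.

Yes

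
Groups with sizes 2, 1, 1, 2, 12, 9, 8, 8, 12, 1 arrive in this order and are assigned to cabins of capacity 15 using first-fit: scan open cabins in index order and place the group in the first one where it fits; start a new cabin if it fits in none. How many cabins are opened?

5

  2 → cabin 1 (new)  [load 2/15]
  1 → cabin 1  [load 3/15]
  1 → cabin 1  [load 4/15]
  2 → cabin 1  [load 6/15]
  12 → cabin 2 (new)  [load 12/15]
  9 → cabin 1  [load 15/15]
  8 → cabin 3 (new)  [load 8/15]
  8 → cabin 4 (new)  [load 8/15]
  12 → cabin 5 (new)  [load 12/15]
  1 → cabin 2  [load 13/15]
5 cabins opened.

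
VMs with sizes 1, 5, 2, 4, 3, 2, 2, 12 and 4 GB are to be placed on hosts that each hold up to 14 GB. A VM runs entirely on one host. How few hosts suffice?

Total = 12 + 5 + 4 + 4 + 3 + 2 + 2 + 2 + 1 = 35 GB.
Lower bound: ⌈35/14⌉ = 3 hosts.
A packing using 3 hosts:
  host 1: 12 + 2 = 14
  host 2: 5 + 4 + 4 + 1 = 14
  host 3: 3 + 2 + 2 = 7
This matches the lower bound, so 3 is optimal.

3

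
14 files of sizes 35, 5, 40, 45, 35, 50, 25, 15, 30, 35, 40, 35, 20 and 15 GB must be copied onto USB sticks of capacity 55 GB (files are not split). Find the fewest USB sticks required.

Total = 50 + 45 + 40 + 40 + 35 + 35 + 35 + 35 + 30 + 25 + 20 + 15 + 15 + 5 = 425 GB.
Lower bound: ⌈425/55⌉ = 8 USB sticks.
Also, 9 files each exceed 55/2 GB, and no two of those can share a USB stick, so at least 9 USB sticks are needed.
A packing using 9 USB sticks:
  USB stick 1: 50 + 5 = 55
  USB stick 2: 45 = 45
  USB stick 3: 40 + 15 = 55
  USB stick 4: 40 + 15 = 55
  USB stick 5: 35 + 20 = 55
  USB stick 6: 35 = 35
  USB stick 7: 35 = 35
  USB stick 8: 35 = 35
  USB stick 9: 30 + 25 = 55
This matches the lower bound, so 9 is optimal.

9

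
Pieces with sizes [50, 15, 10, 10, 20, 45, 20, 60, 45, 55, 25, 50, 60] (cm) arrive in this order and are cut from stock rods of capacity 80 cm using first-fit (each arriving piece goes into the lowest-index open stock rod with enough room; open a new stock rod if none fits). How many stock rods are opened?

  50 → stock rod 1 (new)  [load 50/80]
  15 → stock rod 1  [load 65/80]
  10 → stock rod 1  [load 75/80]
  10 → stock rod 2 (new)  [load 10/80]
  20 → stock rod 2  [load 30/80]
  45 → stock rod 2  [load 75/80]
  20 → stock rod 3 (new)  [load 20/80]
  60 → stock rod 3  [load 80/80]
  45 → stock rod 4 (new)  [load 45/80]
  55 → stock rod 5 (new)  [load 55/80]
  25 → stock rod 4  [load 70/80]
  50 → stock rod 6 (new)  [load 50/80]
  60 → stock rod 7 (new)  [load 60/80]
7 stock rods opened.

7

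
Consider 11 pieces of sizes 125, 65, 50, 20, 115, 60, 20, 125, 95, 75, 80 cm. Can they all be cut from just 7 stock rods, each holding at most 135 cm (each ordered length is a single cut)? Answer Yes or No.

Yes

A valid assignment using 7 stock rods:
  stock rod 1: 125 = 125
  stock rod 2: 125 = 125
  stock rod 3: 115 + 20 = 135
  stock rod 4: 95 + 20 = 115
  stock rod 5: 80 + 50 = 130
  stock rod 6: 75 + 60 = 135
  stock rod 7: 65 = 65
Every load is within 135 cm, so 7 stock rods suffice.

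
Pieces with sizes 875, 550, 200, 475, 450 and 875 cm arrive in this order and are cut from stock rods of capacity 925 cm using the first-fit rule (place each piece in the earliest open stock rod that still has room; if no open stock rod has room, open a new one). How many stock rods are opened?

  875 → stock rod 1 (new)  [load 875/925]
  550 → stock rod 2 (new)  [load 550/925]
  200 → stock rod 2  [load 750/925]
  475 → stock rod 3 (new)  [load 475/925]
  450 → stock rod 3  [load 925/925]
  875 → stock rod 4 (new)  [load 875/925]
4 stock rods opened.

4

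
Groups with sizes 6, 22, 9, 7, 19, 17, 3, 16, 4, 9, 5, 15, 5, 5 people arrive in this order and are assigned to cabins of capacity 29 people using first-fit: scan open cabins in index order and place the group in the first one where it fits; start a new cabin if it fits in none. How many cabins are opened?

  6 → cabin 1 (new)  [load 6/29]
  22 → cabin 1  [load 28/29]
  9 → cabin 2 (new)  [load 9/29]
  7 → cabin 2  [load 16/29]
  19 → cabin 3 (new)  [load 19/29]
  17 → cabin 4 (new)  [load 17/29]
  3 → cabin 2  [load 19/29]
  16 → cabin 5 (new)  [load 16/29]
  4 → cabin 2  [load 23/29]
  9 → cabin 3  [load 28/29]
  5 → cabin 2  [load 28/29]
  15 → cabin 6 (new)  [load 15/29]
  5 → cabin 4  [load 22/29]
  5 → cabin 4  [load 27/29]
6 cabins opened.

6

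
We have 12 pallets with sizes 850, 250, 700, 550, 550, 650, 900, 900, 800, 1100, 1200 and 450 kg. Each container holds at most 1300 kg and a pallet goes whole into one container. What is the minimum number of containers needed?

Total = 1200 + 1100 + 900 + 900 + 850 + 800 + 700 + 650 + 550 + 550 + 450 + 250 = 8900 kg.
Lower bound: ⌈8900/1300⌉ = 7 containers.
A packing using 8 containers:
  container 1: 1200 = 1200
  container 2: 1100 = 1100
  container 3: 900 + 250 = 1150
  container 4: 900 = 900
  container 5: 850 + 450 = 1300
  container 6: 800 = 800
  container 7: 700 + 550 = 1250
  container 8: 650 + 550 = 1200
No arrangement into 7 containers stays within capacity, so 8 is optimal.

8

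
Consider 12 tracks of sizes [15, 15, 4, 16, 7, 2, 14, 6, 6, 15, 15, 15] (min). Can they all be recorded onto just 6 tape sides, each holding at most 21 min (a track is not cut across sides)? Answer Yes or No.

Total = 130 min; ⌈130/21⌉ = 7.
At least 7 tape sides are required, but only 6 are allowed.

No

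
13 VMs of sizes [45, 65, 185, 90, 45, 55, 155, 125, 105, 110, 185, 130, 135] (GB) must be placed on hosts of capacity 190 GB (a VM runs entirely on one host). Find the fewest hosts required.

9

Total = 185 + 185 + 155 + 135 + 130 + 125 + 110 + 105 + 90 + 65 + 55 + 45 + 45 = 1430 GB.
Lower bound: ⌈1430/190⌉ = 8 hosts.
A packing using 9 hosts:
  host 1: 185 = 185
  host 2: 185 = 185
  host 3: 155 = 155
  host 4: 135 + 55 = 190
  host 5: 130 + 45 = 175
  host 6: 125 + 65 = 190
  host 7: 110 + 45 = 155
  host 8: 105 = 105
  host 9: 90 = 90
No arrangement into 8 hosts stays within capacity, so 9 is optimal.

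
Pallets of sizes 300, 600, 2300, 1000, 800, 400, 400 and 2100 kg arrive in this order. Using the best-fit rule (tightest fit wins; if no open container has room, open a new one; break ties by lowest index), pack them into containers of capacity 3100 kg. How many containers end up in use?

3

  300 → container 1 (new)  [load 300/3100]
  600 → container 1  [load 900/3100]
  2300 → container 2 (new)  [load 2300/3100]
  1000 → container 1  [load 1900/3100]
  800 → container 2  [load 3100/3100]
  400 → container 1  [load 2300/3100]
  400 → container 1  [load 2700/3100]
  2100 → container 3 (new)  [load 2100/3100]
3 containers opened.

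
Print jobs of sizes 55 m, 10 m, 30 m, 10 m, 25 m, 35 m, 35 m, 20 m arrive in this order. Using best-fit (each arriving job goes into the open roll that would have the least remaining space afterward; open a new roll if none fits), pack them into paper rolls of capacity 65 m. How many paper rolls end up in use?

4

  55 → roll 1 (new)  [load 55/65]
  10 → roll 1  [load 65/65]
  30 → roll 2 (new)  [load 30/65]
  10 → roll 2  [load 40/65]
  25 → roll 2  [load 65/65]
  35 → roll 3 (new)  [load 35/65]
  35 → roll 4 (new)  [load 35/65]
  20 → roll 3  [load 55/65]
4 paper rolls opened.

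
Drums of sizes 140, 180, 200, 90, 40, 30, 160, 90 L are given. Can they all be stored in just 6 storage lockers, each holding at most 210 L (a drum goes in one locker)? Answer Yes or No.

Yes

A valid assignment using 5 storage lockers:
  locker 1: 200 = 200
  locker 2: 180 + 30 = 210
  locker 3: 160 + 40 = 200
  locker 4: 140 = 140
  locker 5: 90 + 90 = 180
That uses only 5 ≤ 6, so 6 storage lockers are enough.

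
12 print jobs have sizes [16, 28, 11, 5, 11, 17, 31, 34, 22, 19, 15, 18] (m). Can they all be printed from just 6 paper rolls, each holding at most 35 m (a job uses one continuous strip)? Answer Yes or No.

Total = 227 m; ⌈227/35⌉ = 7.
At least 7 paper rolls are required, but only 6 are allowed.

No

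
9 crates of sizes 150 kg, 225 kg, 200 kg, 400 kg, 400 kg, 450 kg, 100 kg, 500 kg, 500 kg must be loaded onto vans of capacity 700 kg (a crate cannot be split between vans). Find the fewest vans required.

5

Total = 500 + 500 + 450 + 400 + 400 + 225 + 200 + 150 + 100 = 2925 kg.
Lower bound: ⌈2925/700⌉ = 5 vans.
A packing using 5 vans:
  van 1: 500 + 200 = 700
  van 2: 500 + 150 = 650
  van 3: 450 + 225 = 675
  van 4: 400 + 100 = 500
  van 5: 400 = 400
This matches the lower bound, so 5 is optimal.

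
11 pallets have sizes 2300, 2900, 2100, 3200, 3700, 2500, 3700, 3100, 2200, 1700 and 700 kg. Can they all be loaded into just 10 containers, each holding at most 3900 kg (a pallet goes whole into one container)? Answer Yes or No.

A valid assignment using 9 containers:
  container 1: 3700 = 3700
  container 2: 3700 = 3700
  container 3: 3200 + 700 = 3900
  container 4: 3100 = 3100
  container 5: 2900 = 2900
  container 6: 2500 = 2500
  container 7: 2300 = 2300
  container 8: 2200 + 1700 = 3900
  container 9: 2100 = 2100
That uses only 9 ≤ 10, so 10 containers are enough.

Yes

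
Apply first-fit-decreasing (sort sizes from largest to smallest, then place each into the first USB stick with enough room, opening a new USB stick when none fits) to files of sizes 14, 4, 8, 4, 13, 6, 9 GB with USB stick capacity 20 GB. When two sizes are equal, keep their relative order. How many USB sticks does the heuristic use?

4

Sorted descending: 14, 13, 9, 8, 6, 4, 4.
  14 → USB stick 1 (new)  [load 14/20]
  13 → USB stick 2 (new)  [load 13/20]
  9 → USB stick 3 (new)  [load 9/20]
  8 → USB stick 3  [load 17/20]
  6 → USB stick 1  [load 20/20]
  4 → USB stick 2  [load 17/20]
  4 → USB stick 4 (new)  [load 4/20]
4 USB sticks opened.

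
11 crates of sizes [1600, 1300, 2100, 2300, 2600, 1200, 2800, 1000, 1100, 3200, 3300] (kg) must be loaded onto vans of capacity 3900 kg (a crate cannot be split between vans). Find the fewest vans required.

7

Total = 3300 + 3200 + 2800 + 2600 + 2300 + 2100 + 1600 + 1300 + 1200 + 1100 + 1000 = 22500 kg.
Lower bound: ⌈22500/3900⌉ = 6 vans.
A packing using 7 vans:
  van 1: 3300 = 3300
  van 2: 3200 = 3200
  van 3: 2800 + 1100 = 3900
  van 4: 2600 + 1300 = 3900
  van 5: 2300 + 1600 = 3900
  van 6: 2100 + 1200 = 3300
  van 7: 1000 = 1000
No arrangement into 6 vans stays within capacity, so 7 is optimal.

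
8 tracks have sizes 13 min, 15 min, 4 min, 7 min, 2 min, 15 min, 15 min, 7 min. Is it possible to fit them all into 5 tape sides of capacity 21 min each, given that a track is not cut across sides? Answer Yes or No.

A valid assignment using 5 tape sides:
  side 1: 15 + 4 + 2 = 21
  side 2: 15 = 15
  side 3: 15 = 15
  side 4: 13 + 7 = 20
  side 5: 7 = 7
Every load is within 21 min, so 5 tape sides suffice.

Yes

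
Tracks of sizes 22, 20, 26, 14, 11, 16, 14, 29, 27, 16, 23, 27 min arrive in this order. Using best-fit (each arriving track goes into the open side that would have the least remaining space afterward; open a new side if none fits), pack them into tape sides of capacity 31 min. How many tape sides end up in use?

9

  22 → side 1 (new)  [load 22/31]
  20 → side 2 (new)  [load 20/31]
  26 → side 3 (new)  [load 26/31]
  14 → side 4 (new)  [load 14/31]
  11 → side 2  [load 31/31]
  16 → side 4  [load 30/31]
  14 → side 5 (new)  [load 14/31]
  29 → side 6 (new)  [load 29/31]
  27 → side 7 (new)  [load 27/31]
  16 → side 5  [load 30/31]
  23 → side 8 (new)  [load 23/31]
  27 → side 9 (new)  [load 27/31]
9 tape sides opened.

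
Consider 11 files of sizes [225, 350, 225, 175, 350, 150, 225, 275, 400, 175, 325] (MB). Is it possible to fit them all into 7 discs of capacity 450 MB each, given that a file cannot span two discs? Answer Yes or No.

No

Total = 2875 MB; ⌈2875/450⌉ = 7.
The bound of 7 does not rule out 7, but exhaustive search shows no assignment into 7 discs of capacity 450 MB exists — the minimum is 8.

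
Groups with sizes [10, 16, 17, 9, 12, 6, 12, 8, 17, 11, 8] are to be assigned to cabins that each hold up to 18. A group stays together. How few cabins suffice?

Total = 17 + 17 + 16 + 12 + 12 + 11 + 10 + 9 + 8 + 8 + 6 = 126.
Lower bound: ⌈126/18⌉ = 7 cabins.
A packing using 8 cabins:
  cabin 1: 17 = 17
  cabin 2: 17 = 17
  cabin 3: 16 = 16
  cabin 4: 12 + 6 = 18
  cabin 5: 12 = 12
  cabin 6: 11 = 11
  cabin 7: 10 + 8 = 18
  cabin 8: 9 + 8 = 17
No arrangement into 7 cabins stays within capacity, so 8 is optimal.

8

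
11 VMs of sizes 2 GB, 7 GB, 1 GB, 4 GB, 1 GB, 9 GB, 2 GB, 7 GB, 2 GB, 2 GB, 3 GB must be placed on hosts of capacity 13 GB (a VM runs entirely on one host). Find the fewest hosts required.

Total = 9 + 7 + 7 + 4 + 3 + 2 + 2 + 2 + 2 + 1 + 1 = 40 GB.
Lower bound: ⌈40/13⌉ = 4 hosts.
A packing using 4 hosts:
  host 1: 9 + 4 = 13
  host 2: 7 + 3 + 2 + 1 = 13
  host 3: 7 + 2 + 2 + 2 = 13
  host 4: 1 = 1
This matches the lower bound, so 4 is optimal.

4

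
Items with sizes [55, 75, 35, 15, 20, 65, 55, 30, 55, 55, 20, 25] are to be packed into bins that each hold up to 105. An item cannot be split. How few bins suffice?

6

Total = 75 + 65 + 55 + 55 + 55 + 55 + 35 + 30 + 25 + 20 + 20 + 15 = 505.
Lower bound: ⌈505/105⌉ = 5 bins.
Also, 6 items each exceed 105/2, and no two of those can share a bin, so at least 6 bins are needed.
A packing using 6 bins:
  bin 1: 75 + 30 = 105
  bin 2: 65 + 35 = 100
  bin 3: 55 + 25 + 20 = 100
  bin 4: 55 + 20 + 15 = 90
  bin 5: 55 = 55
  bin 6: 55 = 55
This matches the lower bound, so 6 is optimal.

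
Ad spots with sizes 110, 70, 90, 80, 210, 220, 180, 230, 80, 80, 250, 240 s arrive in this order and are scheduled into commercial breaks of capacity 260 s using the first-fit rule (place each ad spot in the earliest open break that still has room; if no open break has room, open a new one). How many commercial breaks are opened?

8

  110 → break 1 (new)  [load 110/260]
  70 → break 1  [load 180/260]
  90 → break 2 (new)  [load 90/260]
  80 → break 1  [load 260/260]
  210 → break 3 (new)  [load 210/260]
  220 → break 4 (new)  [load 220/260]
  180 → break 5 (new)  [load 180/260]
  230 → break 6 (new)  [load 230/260]
  80 → break 2  [load 170/260]
  80 → break 2  [load 250/260]
  250 → break 7 (new)  [load 250/260]
  240 → break 8 (new)  [load 240/260]
8 commercial breaks opened.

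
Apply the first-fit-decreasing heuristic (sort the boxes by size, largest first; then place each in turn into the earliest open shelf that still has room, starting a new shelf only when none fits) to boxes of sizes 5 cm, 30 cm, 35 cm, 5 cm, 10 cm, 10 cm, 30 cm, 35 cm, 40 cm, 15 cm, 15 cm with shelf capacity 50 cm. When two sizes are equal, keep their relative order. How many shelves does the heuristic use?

Sorted descending: 40, 35, 35, 30, 30, 15, 15, 10, 10, 5, 5.
  40 → shelf 1 (new)  [load 40/50]
  35 → shelf 2 (new)  [load 35/50]
  35 → shelf 3 (new)  [load 35/50]
  30 → shelf 4 (new)  [load 30/50]
  30 → shelf 5 (new)  [load 30/50]
  15 → shelf 2  [load 50/50]
  15 → shelf 3  [load 50/50]
  10 → shelf 1  [load 50/50]
  10 → shelf 4  [load 40/50]
  5 → shelf 4  [load 45/50]
  5 → shelf 4  [load 50/50]
5 shelves opened.

5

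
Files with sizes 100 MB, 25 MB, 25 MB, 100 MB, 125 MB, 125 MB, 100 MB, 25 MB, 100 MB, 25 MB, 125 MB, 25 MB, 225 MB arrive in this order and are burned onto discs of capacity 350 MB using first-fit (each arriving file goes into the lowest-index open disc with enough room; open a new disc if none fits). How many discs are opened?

  100 → disc 1 (new)  [load 100/350]
  25 → disc 1  [load 125/350]
  25 → disc 1  [load 150/350]
  100 → disc 1  [load 250/350]
  125 → disc 2 (new)  [load 125/350]
  125 → disc 2  [load 250/350]
  100 → disc 1  [load 350/350]
  25 → disc 2  [load 275/350]
  100 → disc 3 (new)  [load 100/350]
  25 → disc 2  [load 300/350]
  125 → disc 3  [load 225/350]
  25 → disc 2  [load 325/350]
  225 → disc 4 (new)  [load 225/350]
4 discs opened.

4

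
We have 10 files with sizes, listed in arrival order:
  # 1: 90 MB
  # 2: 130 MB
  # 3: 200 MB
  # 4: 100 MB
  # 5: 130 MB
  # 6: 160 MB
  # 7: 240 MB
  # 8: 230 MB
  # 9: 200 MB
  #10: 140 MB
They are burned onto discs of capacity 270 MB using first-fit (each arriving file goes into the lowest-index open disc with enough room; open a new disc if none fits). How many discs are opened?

  90 → disc 1 (new)  [load 90/270]
  130 → disc 1  [load 220/270]
  200 → disc 2 (new)  [load 200/270]
  100 → disc 3 (new)  [load 100/270]
  130 → disc 3  [load 230/270]
  160 → disc 4 (new)  [load 160/270]
  240 → disc 5 (new)  [load 240/270]
  230 → disc 6 (new)  [load 230/270]
  200 → disc 7 (new)  [load 200/270]
  140 → disc 8 (new)  [load 140/270]
8 discs opened.

8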